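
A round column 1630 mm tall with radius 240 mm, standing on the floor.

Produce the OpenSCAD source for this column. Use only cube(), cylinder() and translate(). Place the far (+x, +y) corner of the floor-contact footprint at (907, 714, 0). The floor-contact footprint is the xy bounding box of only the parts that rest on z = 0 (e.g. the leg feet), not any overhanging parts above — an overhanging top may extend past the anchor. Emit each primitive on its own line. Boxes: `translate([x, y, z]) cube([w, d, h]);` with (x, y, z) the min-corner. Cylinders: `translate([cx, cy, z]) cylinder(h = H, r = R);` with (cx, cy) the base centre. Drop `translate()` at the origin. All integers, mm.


translate([667, 474, 0]) cylinder(h = 1630, r = 240);


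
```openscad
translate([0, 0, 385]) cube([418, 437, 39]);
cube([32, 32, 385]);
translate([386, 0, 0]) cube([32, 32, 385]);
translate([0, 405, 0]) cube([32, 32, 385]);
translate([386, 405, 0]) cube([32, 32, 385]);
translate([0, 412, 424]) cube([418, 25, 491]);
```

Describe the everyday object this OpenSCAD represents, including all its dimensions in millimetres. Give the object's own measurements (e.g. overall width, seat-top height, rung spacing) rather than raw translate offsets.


A chair. The seat is a 418×437×39 mm slab with its top at z = 424 mm, on four 32×32 mm corner legs (flush with the seat edges, standing on z = 0). A flat backrest 25 mm thick, 491 mm tall, spans the full seat width and rises from the seat top along its +y edge, rear face flush with the rear of the seat.


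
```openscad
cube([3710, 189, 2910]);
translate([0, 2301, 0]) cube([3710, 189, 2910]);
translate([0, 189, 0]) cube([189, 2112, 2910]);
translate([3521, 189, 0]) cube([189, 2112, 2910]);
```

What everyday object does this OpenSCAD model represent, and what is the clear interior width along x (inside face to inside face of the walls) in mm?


A house (or room) frame. The interior width is 3332 mm.

Four 2910 mm walls enclosing a rectangle with no floor or roof — a room or house frame. Outside width is 3710 mm and wall thickness is 189 mm, so the interior width is 3710 − 2 × 189 = 3332 mm.


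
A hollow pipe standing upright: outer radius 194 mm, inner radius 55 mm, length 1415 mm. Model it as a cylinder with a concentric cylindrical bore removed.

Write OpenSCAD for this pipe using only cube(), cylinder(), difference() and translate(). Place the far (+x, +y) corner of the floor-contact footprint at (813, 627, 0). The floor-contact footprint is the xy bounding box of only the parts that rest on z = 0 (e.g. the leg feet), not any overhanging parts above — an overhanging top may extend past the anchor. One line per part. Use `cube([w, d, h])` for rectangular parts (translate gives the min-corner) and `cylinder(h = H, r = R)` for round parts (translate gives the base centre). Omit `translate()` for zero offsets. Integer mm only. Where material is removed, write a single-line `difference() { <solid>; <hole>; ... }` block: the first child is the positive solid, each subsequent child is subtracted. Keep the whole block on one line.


difference() { translate([619, 433, 0]) cylinder(h = 1415, r = 194); translate([619, 433, 0]) cylinder(h = 1415, r = 55); }


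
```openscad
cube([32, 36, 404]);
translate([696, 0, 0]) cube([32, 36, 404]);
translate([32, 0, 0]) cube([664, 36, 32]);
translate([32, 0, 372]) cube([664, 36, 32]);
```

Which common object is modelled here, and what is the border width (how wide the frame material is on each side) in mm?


A picture frame. The border width is 32 mm.

Four thin pieces enclosing a rectangular opening — a picture frame. The two full-height stiles are 404 mm tall; the top rail sits at z = 372 and is 32 mm tall, so the border above the opening is 404 − 372 = 32 mm, matching the stile x-width.


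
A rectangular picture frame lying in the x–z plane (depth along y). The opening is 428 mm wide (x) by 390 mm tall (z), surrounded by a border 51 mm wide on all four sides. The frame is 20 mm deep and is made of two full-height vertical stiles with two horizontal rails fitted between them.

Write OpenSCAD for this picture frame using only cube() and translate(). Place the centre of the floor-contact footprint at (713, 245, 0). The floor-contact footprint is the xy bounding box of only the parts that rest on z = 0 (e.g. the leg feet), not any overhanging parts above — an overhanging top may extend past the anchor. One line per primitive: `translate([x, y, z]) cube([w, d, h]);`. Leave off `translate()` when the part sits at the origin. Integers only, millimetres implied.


translate([448, 235, 0]) cube([51, 20, 492]);
translate([927, 235, 0]) cube([51, 20, 492]);
translate([499, 235, 0]) cube([428, 20, 51]);
translate([499, 235, 441]) cube([428, 20, 51]);


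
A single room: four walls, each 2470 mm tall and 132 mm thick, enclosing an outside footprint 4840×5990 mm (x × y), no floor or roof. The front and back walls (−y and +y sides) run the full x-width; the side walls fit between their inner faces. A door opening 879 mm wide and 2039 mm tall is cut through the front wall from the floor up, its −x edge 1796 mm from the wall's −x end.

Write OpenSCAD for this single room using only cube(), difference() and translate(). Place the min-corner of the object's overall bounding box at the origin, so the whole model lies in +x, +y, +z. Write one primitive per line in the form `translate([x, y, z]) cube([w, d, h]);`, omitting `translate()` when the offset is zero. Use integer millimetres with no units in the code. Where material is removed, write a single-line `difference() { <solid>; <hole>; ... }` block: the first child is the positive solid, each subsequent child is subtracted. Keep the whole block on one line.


difference() { cube([4840, 132, 2470]); translate([1796, 0, 0]) cube([879, 132, 2039]); }
translate([0, 5858, 0]) cube([4840, 132, 2470]);
translate([0, 132, 0]) cube([132, 5726, 2470]);
translate([4708, 132, 0]) cube([132, 5726, 2470]);


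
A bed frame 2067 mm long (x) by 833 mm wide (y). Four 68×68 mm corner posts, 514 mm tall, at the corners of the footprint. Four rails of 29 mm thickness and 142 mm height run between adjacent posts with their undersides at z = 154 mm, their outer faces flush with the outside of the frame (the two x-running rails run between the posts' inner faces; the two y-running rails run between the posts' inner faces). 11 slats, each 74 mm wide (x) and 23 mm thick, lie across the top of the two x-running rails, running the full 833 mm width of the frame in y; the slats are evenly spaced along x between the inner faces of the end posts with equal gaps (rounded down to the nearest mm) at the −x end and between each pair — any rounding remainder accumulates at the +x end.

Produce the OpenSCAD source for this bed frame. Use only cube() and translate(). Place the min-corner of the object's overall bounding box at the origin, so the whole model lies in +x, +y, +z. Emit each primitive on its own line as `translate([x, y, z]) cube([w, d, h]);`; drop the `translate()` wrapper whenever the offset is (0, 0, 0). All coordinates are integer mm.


cube([68, 68, 514]);
translate([0, 765, 0]) cube([68, 68, 514]);
translate([1999, 0, 0]) cube([68, 68, 514]);
translate([1999, 765, 0]) cube([68, 68, 514]);
translate([68, 0, 154]) cube([1931, 29, 142]);
translate([68, 804, 154]) cube([1931, 29, 142]);
translate([0, 68, 154]) cube([29, 697, 142]);
translate([2038, 68, 154]) cube([29, 697, 142]);
translate([161, 0, 296]) cube([74, 833, 23]);
translate([328, 0, 296]) cube([74, 833, 23]);
translate([495, 0, 296]) cube([74, 833, 23]);
translate([662, 0, 296]) cube([74, 833, 23]);
translate([829, 0, 296]) cube([74, 833, 23]);
translate([996, 0, 296]) cube([74, 833, 23]);
translate([1163, 0, 296]) cube([74, 833, 23]);
translate([1330, 0, 296]) cube([74, 833, 23]);
translate([1497, 0, 296]) cube([74, 833, 23]);
translate([1664, 0, 296]) cube([74, 833, 23]);
translate([1831, 0, 296]) cube([74, 833, 23]);


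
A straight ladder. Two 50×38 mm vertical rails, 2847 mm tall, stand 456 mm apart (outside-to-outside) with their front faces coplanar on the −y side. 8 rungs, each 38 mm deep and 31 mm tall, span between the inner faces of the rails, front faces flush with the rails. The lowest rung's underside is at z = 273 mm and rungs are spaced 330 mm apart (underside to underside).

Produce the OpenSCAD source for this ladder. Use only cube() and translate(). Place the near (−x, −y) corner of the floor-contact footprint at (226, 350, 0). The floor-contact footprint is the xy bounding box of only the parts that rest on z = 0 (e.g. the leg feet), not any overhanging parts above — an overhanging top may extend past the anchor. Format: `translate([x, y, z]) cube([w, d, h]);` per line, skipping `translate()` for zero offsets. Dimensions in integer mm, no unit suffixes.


translate([226, 350, 0]) cube([50, 38, 2847]);
translate([632, 350, 0]) cube([50, 38, 2847]);
translate([276, 350, 273]) cube([356, 38, 31]);
translate([276, 350, 603]) cube([356, 38, 31]);
translate([276, 350, 933]) cube([356, 38, 31]);
translate([276, 350, 1263]) cube([356, 38, 31]);
translate([276, 350, 1593]) cube([356, 38, 31]);
translate([276, 350, 1923]) cube([356, 38, 31]);
translate([276, 350, 2253]) cube([356, 38, 31]);
translate([276, 350, 2583]) cube([356, 38, 31]);


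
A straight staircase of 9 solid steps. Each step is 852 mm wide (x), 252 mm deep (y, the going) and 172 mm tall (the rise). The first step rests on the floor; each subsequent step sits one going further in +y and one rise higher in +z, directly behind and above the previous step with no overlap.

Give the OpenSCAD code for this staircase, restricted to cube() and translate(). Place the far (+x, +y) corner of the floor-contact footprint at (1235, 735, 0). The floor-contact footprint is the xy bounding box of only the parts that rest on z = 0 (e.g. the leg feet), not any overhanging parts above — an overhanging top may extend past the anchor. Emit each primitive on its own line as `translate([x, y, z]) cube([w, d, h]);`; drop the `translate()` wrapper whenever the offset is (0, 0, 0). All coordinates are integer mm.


translate([383, 483, 0]) cube([852, 252, 172]);
translate([383, 735, 172]) cube([852, 252, 172]);
translate([383, 987, 344]) cube([852, 252, 172]);
translate([383, 1239, 516]) cube([852, 252, 172]);
translate([383, 1491, 688]) cube([852, 252, 172]);
translate([383, 1743, 860]) cube([852, 252, 172]);
translate([383, 1995, 1032]) cube([852, 252, 172]);
translate([383, 2247, 1204]) cube([852, 252, 172]);
translate([383, 2499, 1376]) cube([852, 252, 172]);


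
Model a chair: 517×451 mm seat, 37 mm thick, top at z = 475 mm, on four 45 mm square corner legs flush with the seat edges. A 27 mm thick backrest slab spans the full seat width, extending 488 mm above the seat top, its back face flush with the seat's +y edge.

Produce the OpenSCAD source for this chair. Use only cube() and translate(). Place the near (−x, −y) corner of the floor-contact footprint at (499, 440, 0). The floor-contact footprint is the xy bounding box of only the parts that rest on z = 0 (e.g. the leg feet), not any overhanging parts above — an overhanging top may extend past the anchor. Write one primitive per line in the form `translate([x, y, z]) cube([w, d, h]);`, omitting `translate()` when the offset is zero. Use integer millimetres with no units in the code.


translate([499, 440, 438]) cube([517, 451, 37]);
translate([499, 440, 0]) cube([45, 45, 438]);
translate([971, 440, 0]) cube([45, 45, 438]);
translate([499, 846, 0]) cube([45, 45, 438]);
translate([971, 846, 0]) cube([45, 45, 438]);
translate([499, 864, 475]) cube([517, 27, 488]);


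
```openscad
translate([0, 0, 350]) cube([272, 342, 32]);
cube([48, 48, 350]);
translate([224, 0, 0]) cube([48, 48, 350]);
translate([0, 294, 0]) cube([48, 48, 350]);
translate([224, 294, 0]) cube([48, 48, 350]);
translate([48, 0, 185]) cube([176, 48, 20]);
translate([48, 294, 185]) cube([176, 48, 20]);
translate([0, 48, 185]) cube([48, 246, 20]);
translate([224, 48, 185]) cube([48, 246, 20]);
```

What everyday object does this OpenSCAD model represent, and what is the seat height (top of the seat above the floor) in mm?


A stool. The seat height is 382 mm.

A 272×342×32 slab at z = 350 on four corner posts — a stool. The seat top is 350 + 32 = 382 mm.


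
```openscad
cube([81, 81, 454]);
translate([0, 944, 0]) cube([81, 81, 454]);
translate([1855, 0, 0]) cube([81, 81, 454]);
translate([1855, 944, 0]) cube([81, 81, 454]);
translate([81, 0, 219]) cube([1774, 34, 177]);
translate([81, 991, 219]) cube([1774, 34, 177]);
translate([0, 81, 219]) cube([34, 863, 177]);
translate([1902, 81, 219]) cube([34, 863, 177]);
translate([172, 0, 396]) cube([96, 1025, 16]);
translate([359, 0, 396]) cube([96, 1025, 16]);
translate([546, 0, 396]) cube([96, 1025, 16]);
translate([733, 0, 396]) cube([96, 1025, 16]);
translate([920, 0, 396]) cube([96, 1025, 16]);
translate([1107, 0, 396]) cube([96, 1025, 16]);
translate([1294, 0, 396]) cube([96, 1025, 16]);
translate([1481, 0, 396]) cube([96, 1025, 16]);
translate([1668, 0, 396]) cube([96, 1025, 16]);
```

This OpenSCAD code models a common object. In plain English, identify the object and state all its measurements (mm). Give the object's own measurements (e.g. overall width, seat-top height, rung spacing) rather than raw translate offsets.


A bed frame 1936 mm long (x) by 1025 mm wide (y). Four 81×81 mm corner posts, 454 mm tall, at the corners of the footprint. Four rails of 34 mm thickness and 177 mm height run between adjacent posts with their undersides at z = 219 mm, their outer faces flush with the outside of the frame (the two x-running rails run between the posts' inner faces; the two y-running rails run between the posts' inner faces). 9 slats, each 96 mm wide (x) and 16 mm thick, lie across the top of the two x-running rails, running the full 1025 mm width of the frame in y; along x they sit between the end posts with a 91 mm gap after the −x posts and between neighbouring slats and before the +x posts.


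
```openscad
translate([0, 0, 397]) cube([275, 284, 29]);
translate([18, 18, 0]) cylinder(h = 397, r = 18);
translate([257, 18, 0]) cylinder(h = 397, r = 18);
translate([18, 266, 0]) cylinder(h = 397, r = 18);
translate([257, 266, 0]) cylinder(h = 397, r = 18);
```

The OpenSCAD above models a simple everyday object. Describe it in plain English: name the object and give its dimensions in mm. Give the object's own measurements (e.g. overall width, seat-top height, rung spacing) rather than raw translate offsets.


A simple wooden stool: a rectangular seat 275 mm (x) by 284 mm (y), 29 mm thick, top face at z = 426 mm, on four round legs, each 36 mm in diameter. The legs rest on z = 0, each leg's axis is inset half a diameter from the nearest pair of seat edges (so the leg's bounding box is flush with the corner).


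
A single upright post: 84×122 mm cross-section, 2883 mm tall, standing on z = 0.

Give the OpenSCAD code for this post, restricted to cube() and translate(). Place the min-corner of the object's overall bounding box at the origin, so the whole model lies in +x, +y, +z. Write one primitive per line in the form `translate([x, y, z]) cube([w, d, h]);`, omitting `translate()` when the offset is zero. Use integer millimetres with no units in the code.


cube([84, 122, 2883]);


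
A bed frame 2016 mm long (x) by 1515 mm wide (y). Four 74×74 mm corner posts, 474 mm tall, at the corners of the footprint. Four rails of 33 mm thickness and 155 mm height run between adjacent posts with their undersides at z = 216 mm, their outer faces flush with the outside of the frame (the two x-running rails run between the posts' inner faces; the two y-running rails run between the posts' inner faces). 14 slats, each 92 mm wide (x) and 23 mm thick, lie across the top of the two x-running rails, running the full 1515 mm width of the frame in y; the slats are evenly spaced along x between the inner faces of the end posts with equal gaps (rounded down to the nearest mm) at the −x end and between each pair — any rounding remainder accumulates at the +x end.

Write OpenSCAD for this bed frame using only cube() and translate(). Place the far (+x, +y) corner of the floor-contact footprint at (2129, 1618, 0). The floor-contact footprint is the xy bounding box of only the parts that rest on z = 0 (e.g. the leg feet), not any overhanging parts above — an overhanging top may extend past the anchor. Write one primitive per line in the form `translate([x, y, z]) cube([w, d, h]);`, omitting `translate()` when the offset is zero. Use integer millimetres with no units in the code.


translate([113, 103, 0]) cube([74, 74, 474]);
translate([113, 1544, 0]) cube([74, 74, 474]);
translate([2055, 103, 0]) cube([74, 74, 474]);
translate([2055, 1544, 0]) cube([74, 74, 474]);
translate([187, 103, 216]) cube([1868, 33, 155]);
translate([187, 1585, 216]) cube([1868, 33, 155]);
translate([113, 177, 216]) cube([33, 1367, 155]);
translate([2096, 177, 216]) cube([33, 1367, 155]);
translate([225, 103, 371]) cube([92, 1515, 23]);
translate([355, 103, 371]) cube([92, 1515, 23]);
translate([485, 103, 371]) cube([92, 1515, 23]);
translate([615, 103, 371]) cube([92, 1515, 23]);
translate([745, 103, 371]) cube([92, 1515, 23]);
translate([875, 103, 371]) cube([92, 1515, 23]);
translate([1005, 103, 371]) cube([92, 1515, 23]);
translate([1135, 103, 371]) cube([92, 1515, 23]);
translate([1265, 103, 371]) cube([92, 1515, 23]);
translate([1395, 103, 371]) cube([92, 1515, 23]);
translate([1525, 103, 371]) cube([92, 1515, 23]);
translate([1655, 103, 371]) cube([92, 1515, 23]);
translate([1785, 103, 371]) cube([92, 1515, 23]);
translate([1915, 103, 371]) cube([92, 1515, 23]);


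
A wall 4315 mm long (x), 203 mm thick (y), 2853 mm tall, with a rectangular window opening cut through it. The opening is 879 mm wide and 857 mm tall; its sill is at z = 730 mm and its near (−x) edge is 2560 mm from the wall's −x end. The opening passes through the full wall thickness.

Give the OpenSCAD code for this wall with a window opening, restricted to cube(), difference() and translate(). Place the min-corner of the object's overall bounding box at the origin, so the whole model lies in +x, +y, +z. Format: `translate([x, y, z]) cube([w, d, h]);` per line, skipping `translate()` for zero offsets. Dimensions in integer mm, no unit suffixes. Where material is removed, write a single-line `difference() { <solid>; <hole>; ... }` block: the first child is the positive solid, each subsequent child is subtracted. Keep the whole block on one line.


difference() { cube([4315, 203, 2853]); translate([2560, 0, 730]) cube([879, 203, 857]); }


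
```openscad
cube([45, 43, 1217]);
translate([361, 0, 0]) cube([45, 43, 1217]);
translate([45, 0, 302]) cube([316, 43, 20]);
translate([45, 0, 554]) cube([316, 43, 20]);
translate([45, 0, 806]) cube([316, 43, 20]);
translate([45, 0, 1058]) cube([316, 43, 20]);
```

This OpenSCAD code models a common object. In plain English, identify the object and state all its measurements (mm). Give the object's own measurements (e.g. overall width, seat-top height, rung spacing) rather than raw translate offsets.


A straight ladder. Two 45×43 mm vertical rails, 1217 mm tall, stand 406 mm apart (outside-to-outside) with their front faces coplanar on the −y side. 4 rungs, each 43 mm deep and 20 mm tall, span between the inner faces of the rails, front faces flush with the rails. The lowest rung's underside is at z = 302 mm and rungs are spaced 252 mm apart (underside to underside).


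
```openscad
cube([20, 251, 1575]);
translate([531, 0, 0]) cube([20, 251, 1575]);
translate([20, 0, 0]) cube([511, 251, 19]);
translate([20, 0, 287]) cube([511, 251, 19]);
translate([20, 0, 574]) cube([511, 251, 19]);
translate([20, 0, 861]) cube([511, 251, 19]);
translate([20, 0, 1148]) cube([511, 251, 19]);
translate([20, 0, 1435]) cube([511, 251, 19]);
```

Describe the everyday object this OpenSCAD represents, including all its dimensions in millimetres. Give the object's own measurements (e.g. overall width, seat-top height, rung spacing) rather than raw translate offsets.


An open bookshelf. Two side panels, each 20 mm thick, 251 mm deep and 1575 mm tall, stand 551 mm apart (outside-to-outside). Between them sit 6 shelves, each 19 mm thick and 251 mm deep, spanning the full gap between the sides. The bottom shelf rests on the floor (its underside at z = 0) and the clear gap between one shelf's top and the next shelf's underside is 268 mm.


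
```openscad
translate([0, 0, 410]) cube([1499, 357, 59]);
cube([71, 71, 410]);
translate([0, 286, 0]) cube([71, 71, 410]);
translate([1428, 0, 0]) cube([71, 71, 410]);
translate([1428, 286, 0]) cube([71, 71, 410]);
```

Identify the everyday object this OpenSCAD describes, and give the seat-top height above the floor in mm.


A bench. The seat-top height is 469 mm.

A long slab on four corner posts — a bench. The slab sits at z = 410 with thickness 59, so the top is 410 + 59 = 469 mm.


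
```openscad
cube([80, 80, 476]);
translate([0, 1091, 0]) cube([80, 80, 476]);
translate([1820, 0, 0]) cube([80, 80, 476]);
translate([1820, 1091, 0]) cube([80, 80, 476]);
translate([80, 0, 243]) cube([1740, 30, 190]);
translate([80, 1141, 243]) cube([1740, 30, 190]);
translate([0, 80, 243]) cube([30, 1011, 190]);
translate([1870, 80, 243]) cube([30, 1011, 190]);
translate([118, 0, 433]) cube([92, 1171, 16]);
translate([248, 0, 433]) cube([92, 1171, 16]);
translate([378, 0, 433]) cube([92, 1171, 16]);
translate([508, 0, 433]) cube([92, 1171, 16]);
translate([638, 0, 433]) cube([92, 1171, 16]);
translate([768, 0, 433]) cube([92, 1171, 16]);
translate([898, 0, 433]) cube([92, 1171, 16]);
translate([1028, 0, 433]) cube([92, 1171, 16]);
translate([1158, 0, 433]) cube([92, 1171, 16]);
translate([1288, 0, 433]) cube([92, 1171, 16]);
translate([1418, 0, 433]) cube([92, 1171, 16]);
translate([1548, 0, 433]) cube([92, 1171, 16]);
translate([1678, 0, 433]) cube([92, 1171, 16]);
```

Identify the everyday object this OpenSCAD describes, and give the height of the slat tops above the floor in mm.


A bed frame. The slat-top height is 449 mm.

Four posts, four rails, and a row of slats — a bed frame. Slats sit on the rails at z = 243 + 190 = 433; with slat thickness 16, the top is 449 mm.


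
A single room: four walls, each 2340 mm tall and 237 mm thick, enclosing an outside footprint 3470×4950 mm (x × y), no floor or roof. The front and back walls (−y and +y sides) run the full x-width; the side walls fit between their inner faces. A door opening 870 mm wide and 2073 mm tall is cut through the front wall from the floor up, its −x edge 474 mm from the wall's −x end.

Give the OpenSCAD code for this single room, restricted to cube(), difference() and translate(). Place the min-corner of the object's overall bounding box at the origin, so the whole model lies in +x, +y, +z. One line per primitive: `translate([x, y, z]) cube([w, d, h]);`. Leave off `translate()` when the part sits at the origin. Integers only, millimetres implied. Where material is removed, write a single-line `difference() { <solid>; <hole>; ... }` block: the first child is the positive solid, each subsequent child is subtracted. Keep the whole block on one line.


difference() { cube([3470, 237, 2340]); translate([474, 0, 0]) cube([870, 237, 2073]); }
translate([0, 4713, 0]) cube([3470, 237, 2340]);
translate([0, 237, 0]) cube([237, 4476, 2340]);
translate([3233, 237, 0]) cube([237, 4476, 2340]);


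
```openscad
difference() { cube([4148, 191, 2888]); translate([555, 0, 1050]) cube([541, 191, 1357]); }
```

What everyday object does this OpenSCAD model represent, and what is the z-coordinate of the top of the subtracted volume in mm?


A wall with a window opening. The window head height is 2407 mm.

A wall with a rectangular opening subtracted — a window. Sill at z = 1050, opening 1357 mm tall, so the head is at 1050 + 1357 = 2407 mm.


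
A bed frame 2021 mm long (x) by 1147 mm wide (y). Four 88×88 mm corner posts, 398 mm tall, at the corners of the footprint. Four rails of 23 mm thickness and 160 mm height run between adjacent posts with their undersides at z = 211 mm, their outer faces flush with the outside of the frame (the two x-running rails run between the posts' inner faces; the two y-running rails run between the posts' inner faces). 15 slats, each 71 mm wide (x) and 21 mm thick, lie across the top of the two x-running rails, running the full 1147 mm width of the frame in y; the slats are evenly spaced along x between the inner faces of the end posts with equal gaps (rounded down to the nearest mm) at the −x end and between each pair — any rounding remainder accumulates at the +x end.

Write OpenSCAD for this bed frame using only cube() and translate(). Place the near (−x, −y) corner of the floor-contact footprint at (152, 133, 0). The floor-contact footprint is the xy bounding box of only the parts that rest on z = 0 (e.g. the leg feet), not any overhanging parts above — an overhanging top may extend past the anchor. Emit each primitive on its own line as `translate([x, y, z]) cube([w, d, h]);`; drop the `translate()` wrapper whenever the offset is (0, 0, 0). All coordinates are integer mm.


translate([152, 133, 0]) cube([88, 88, 398]);
translate([152, 1192, 0]) cube([88, 88, 398]);
translate([2085, 133, 0]) cube([88, 88, 398]);
translate([2085, 1192, 0]) cube([88, 88, 398]);
translate([240, 133, 211]) cube([1845, 23, 160]);
translate([240, 1257, 211]) cube([1845, 23, 160]);
translate([152, 221, 211]) cube([23, 971, 160]);
translate([2150, 221, 211]) cube([23, 971, 160]);
translate([288, 133, 371]) cube([71, 1147, 21]);
translate([407, 133, 371]) cube([71, 1147, 21]);
translate([526, 133, 371]) cube([71, 1147, 21]);
translate([645, 133, 371]) cube([71, 1147, 21]);
translate([764, 133, 371]) cube([71, 1147, 21]);
translate([883, 133, 371]) cube([71, 1147, 21]);
translate([1002, 133, 371]) cube([71, 1147, 21]);
translate([1121, 133, 371]) cube([71, 1147, 21]);
translate([1240, 133, 371]) cube([71, 1147, 21]);
translate([1359, 133, 371]) cube([71, 1147, 21]);
translate([1478, 133, 371]) cube([71, 1147, 21]);
translate([1597, 133, 371]) cube([71, 1147, 21]);
translate([1716, 133, 371]) cube([71, 1147, 21]);
translate([1835, 133, 371]) cube([71, 1147, 21]);
translate([1954, 133, 371]) cube([71, 1147, 21]);


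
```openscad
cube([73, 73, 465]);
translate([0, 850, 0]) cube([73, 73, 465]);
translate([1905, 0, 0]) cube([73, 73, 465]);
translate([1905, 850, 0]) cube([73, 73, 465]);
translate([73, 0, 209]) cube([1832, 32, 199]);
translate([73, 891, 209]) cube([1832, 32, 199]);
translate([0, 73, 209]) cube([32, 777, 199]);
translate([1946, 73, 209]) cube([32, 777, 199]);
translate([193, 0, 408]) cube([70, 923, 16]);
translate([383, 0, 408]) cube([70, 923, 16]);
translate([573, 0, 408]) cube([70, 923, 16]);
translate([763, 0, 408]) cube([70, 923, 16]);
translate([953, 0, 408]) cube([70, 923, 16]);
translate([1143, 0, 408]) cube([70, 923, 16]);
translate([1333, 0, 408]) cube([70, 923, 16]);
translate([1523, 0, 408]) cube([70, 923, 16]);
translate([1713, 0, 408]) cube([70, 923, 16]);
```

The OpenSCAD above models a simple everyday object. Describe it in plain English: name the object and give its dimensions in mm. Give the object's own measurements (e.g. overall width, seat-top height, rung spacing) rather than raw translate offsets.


A bed frame 1978 mm long (x) by 923 mm wide (y). Four 73×73 mm corner posts, 465 mm tall, at the corners of the footprint. Four rails of 32 mm thickness and 199 mm height run between adjacent posts with their undersides at z = 209 mm, their outer faces flush with the outside of the frame (the two x-running rails run between the posts' inner faces; the two y-running rails run between the posts' inner faces). 9 slats, each 70 mm wide (x) and 16 mm thick, lie across the top of the two x-running rails, running the full 923 mm width of the frame in y; along x they sit between the end posts with a 120 mm gap after the −x posts and between neighbouring slats, leaving 122 mm before the +x posts.


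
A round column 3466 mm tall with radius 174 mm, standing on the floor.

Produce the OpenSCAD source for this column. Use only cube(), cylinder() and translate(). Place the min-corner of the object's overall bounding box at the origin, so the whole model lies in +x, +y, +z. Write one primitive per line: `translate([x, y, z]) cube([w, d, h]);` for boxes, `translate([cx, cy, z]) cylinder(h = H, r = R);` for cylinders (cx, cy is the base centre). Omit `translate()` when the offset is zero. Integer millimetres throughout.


translate([174, 174, 0]) cylinder(h = 3466, r = 174);


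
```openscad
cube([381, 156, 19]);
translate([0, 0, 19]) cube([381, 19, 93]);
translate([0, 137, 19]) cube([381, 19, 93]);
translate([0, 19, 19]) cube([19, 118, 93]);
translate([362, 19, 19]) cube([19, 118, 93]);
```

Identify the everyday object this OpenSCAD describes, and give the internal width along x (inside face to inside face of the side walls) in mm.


An open box. The internal width is 343 mm.

A 381×156 base slab with four walls standing on it — an open box. The base is 381 mm wide and the walls are 19 mm thick, so the internal width is 381 − 2 × 19 = 343 mm.


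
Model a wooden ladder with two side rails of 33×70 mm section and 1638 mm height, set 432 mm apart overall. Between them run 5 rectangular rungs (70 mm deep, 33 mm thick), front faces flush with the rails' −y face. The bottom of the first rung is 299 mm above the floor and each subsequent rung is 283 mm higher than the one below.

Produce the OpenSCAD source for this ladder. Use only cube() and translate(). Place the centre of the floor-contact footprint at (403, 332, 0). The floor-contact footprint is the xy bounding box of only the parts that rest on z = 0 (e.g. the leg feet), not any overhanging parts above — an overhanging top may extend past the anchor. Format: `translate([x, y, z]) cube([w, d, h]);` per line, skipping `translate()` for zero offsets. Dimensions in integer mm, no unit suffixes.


translate([187, 297, 0]) cube([33, 70, 1638]);
translate([586, 297, 0]) cube([33, 70, 1638]);
translate([220, 297, 299]) cube([366, 70, 33]);
translate([220, 297, 582]) cube([366, 70, 33]);
translate([220, 297, 865]) cube([366, 70, 33]);
translate([220, 297, 1148]) cube([366, 70, 33]);
translate([220, 297, 1431]) cube([366, 70, 33]);


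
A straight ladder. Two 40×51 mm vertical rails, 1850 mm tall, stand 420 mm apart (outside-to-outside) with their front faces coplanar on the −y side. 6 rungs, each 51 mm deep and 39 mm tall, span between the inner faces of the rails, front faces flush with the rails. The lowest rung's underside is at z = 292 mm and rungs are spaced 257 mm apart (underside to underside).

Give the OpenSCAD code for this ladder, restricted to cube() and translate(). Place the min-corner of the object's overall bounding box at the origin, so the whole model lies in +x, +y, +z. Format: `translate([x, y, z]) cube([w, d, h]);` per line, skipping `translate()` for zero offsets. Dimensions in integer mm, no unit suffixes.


cube([40, 51, 1850]);
translate([380, 0, 0]) cube([40, 51, 1850]);
translate([40, 0, 292]) cube([340, 51, 39]);
translate([40, 0, 549]) cube([340, 51, 39]);
translate([40, 0, 806]) cube([340, 51, 39]);
translate([40, 0, 1063]) cube([340, 51, 39]);
translate([40, 0, 1320]) cube([340, 51, 39]);
translate([40, 0, 1577]) cube([340, 51, 39]);


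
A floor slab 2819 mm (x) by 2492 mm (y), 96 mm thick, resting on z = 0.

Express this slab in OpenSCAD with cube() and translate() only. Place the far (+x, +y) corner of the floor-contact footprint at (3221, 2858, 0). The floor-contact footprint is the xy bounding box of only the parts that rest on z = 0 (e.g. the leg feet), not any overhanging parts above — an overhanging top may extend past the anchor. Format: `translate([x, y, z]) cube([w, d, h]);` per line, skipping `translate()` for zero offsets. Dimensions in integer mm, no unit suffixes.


translate([402, 366, 0]) cube([2819, 2492, 96]);


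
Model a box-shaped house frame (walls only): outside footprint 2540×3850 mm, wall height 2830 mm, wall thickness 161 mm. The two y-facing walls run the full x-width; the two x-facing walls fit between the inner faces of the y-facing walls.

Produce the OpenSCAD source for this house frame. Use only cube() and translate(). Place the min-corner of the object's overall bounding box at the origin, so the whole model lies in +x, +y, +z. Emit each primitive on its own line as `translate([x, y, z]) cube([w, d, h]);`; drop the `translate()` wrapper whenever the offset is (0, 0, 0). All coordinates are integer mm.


cube([2540, 161, 2830]);
translate([0, 3689, 0]) cube([2540, 161, 2830]);
translate([0, 161, 0]) cube([161, 3528, 2830]);
translate([2379, 161, 0]) cube([161, 3528, 2830]);


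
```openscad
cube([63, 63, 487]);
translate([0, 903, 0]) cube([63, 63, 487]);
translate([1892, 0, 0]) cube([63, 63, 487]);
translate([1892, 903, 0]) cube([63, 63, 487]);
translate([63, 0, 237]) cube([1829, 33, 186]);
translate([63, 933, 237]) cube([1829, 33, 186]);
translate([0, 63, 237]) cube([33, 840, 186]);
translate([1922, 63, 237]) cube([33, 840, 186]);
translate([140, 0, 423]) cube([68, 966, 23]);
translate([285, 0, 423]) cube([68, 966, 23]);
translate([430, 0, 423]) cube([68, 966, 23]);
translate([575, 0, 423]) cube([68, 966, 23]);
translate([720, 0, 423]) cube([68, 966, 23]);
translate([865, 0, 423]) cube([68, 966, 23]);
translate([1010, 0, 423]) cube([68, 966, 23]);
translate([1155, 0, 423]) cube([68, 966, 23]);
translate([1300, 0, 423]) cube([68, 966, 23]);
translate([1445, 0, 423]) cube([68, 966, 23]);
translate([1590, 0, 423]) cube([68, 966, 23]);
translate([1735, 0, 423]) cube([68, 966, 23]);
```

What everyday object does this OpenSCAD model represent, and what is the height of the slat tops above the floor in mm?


A bed frame. The slat-top height is 446 mm.

Four posts, four rails, and a row of slats — a bed frame. Slats sit on the rails at z = 237 + 186 = 423; with slat thickness 23, the top is 446 mm.


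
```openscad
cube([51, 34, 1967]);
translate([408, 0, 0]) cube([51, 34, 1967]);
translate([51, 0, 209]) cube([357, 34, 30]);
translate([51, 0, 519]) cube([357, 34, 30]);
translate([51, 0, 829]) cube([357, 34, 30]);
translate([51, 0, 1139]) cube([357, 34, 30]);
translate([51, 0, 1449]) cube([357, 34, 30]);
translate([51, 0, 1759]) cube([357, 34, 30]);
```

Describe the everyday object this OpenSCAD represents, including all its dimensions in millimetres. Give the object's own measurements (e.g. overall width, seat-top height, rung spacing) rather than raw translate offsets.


A straight ladder. Two 51×34 mm vertical rails, 1967 mm tall, stand 459 mm apart (outside-to-outside) with their front faces coplanar on the −y side. 6 rungs, each 34 mm deep and 30 mm tall, span between the inner faces of the rails, front faces flush with the rails. The lowest rung's underside is at z = 209 mm and rungs are spaced 310 mm apart (underside to underside).


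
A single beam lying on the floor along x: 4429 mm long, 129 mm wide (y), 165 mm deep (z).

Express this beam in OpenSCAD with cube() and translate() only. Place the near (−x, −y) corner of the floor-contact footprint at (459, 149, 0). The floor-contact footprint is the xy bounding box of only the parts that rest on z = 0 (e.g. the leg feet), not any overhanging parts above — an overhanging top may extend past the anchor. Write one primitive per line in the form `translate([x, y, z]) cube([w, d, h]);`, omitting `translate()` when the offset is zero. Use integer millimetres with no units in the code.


translate([459, 149, 0]) cube([4429, 129, 165]);


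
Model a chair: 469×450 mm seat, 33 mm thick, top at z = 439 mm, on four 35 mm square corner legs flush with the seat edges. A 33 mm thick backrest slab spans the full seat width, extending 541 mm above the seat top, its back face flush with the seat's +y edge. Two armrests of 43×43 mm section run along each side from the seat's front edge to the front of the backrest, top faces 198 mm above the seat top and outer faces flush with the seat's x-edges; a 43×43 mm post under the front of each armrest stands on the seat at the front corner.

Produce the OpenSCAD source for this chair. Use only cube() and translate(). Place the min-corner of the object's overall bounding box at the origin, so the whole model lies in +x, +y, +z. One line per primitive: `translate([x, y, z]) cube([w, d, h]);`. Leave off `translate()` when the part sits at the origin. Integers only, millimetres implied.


// leg_h = 439 - 33 = 406
// arm post h = 198 - 43 = 155
translate([0, 0, 406]) cube([469, 450, 33]);
cube([35, 35, 406]);
translate([434, 0, 0]) cube([35, 35, 406]);
translate([0, 415, 0]) cube([35, 35, 406]);
translate([434, 415, 0]) cube([35, 35, 406]);
translate([0, 417, 439]) cube([469, 33, 541]);
translate([0, 0, 594]) cube([43, 417, 43]);
translate([426, 0, 594]) cube([43, 417, 43]);
translate([0, 0, 439]) cube([43, 43, 155]);
translate([426, 0, 439]) cube([43, 43, 155]);


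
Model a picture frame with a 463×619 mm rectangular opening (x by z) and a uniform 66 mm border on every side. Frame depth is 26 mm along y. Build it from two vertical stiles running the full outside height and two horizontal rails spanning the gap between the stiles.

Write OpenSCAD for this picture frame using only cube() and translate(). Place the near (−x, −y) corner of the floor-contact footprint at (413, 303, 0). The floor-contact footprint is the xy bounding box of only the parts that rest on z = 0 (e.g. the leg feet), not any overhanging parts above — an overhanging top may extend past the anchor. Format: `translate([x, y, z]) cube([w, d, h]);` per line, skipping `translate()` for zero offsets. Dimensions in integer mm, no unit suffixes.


translate([413, 303, 0]) cube([66, 26, 751]);
translate([942, 303, 0]) cube([66, 26, 751]);
translate([479, 303, 0]) cube([463, 26, 66]);
translate([479, 303, 685]) cube([463, 26, 66]);


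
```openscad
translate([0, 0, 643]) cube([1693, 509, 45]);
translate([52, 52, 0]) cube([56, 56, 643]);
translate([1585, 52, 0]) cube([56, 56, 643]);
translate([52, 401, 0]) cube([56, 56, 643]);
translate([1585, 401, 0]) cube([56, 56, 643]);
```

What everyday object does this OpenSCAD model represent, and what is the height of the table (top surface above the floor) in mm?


A table. The table height is 688 mm.

A 1693×509×45 slab sits at z = 643 on four 56 mm square posts — a table. The top surface is at 643 + 45 = 688 mm.


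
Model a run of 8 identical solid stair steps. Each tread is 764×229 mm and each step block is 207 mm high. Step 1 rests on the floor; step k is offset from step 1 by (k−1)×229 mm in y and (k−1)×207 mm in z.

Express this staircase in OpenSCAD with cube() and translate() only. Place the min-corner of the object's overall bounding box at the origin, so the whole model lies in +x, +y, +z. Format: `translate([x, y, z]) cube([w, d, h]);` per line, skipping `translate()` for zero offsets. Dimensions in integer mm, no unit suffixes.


cube([764, 229, 207]);
translate([0, 229, 207]) cube([764, 229, 207]);
translate([0, 458, 414]) cube([764, 229, 207]);
translate([0, 687, 621]) cube([764, 229, 207]);
translate([0, 916, 828]) cube([764, 229, 207]);
translate([0, 1145, 1035]) cube([764, 229, 207]);
translate([0, 1374, 1242]) cube([764, 229, 207]);
translate([0, 1603, 1449]) cube([764, 229, 207]);


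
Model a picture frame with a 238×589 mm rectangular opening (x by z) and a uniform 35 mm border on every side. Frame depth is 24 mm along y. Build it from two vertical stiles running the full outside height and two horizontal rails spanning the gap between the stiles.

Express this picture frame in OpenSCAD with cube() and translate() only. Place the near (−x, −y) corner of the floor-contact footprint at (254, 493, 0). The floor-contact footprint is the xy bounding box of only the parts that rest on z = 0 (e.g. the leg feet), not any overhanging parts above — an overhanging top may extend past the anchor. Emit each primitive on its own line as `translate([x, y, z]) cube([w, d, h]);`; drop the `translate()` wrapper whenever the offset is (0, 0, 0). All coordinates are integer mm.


translate([254, 493, 0]) cube([35, 24, 659]);
translate([527, 493, 0]) cube([35, 24, 659]);
translate([289, 493, 0]) cube([238, 24, 35]);
translate([289, 493, 624]) cube([238, 24, 35]);
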